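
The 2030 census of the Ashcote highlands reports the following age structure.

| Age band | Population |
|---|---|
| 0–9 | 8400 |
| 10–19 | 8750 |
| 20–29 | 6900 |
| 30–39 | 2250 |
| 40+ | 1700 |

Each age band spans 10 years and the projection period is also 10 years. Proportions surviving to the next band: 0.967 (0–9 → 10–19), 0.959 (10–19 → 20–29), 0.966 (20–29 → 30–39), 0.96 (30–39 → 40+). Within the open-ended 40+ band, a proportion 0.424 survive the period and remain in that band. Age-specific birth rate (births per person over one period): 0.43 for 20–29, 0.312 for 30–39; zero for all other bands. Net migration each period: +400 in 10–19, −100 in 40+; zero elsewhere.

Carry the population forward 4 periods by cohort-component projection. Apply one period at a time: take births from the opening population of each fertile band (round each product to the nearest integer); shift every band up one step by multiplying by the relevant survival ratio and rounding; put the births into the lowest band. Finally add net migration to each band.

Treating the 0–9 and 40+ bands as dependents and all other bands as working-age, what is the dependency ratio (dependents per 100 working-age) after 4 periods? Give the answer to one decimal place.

103.9

(Bands numbered youngest = 1 to oldest = 5.)
[period 1]
Births: 6900 × 0.43 = 2967  |  2250 × 0.312 = 702 → 3669
Band 2: 8400 × 0.967 = 8123
Band 3: 8750 × 0.959 = 8391
Band 4: 6900 × 0.966 = 6665
Band 5: 2250 × 0.96 + 1700 × 0.424 = 2160 + 721 = 2881
Net migration: Band 2 + 400 → 8523; Band 5 − 100 → 2781
→ [3669, 8523, 8391, 6665, 2781]
[period 2]
Births: 8391 × 0.43 = 3608  |  6665 × 0.312 = 2079 → 5687
Band 2: 3669 × 0.967 = 3548
Band 3: 8523 × 0.959 = 8174
Band 4: 8391 × 0.966 = 8106
Band 5: 6665 × 0.96 + 2781 × 0.424 = 6398 + 1179 = 7577
Net migration: Band 2 + 400 → 3948; Band 5 − 100 → 7477
→ [5687, 3948, 8174, 8106, 7477]
[period 3]
Births: 8174 × 0.43 = 3515  |  8106 × 0.312 = 2529 → 6044
Band 2: 5687 × 0.967 = 5499
Band 3: 3948 × 0.959 = 3786
Band 4: 8174 × 0.966 = 7896
Band 5: 8106 × 0.96 + 7477 × 0.424 = 7782 + 3170 = 10952
Net migration: Band 2 + 400 → 5899; Band 5 − 100 → 10852
→ [6044, 5899, 3786, 7896, 10852]
[period 4]
Births: 3786 × 0.43 = 1628  |  7896 × 0.312 = 2464 → 4092
Band 2: 6044 × 0.967 = 5845
Band 3: 5899 × 0.959 = 5657
Band 4: 3786 × 0.966 = 3657
Band 5: 7896 × 0.96 + 10852 × 0.424 = 7580 + 4601 = 12181
Net migration: Band 2 + 400 → 6245; Band 5 − 100 → 12081
→ [4092, 6245, 5657, 3657, 12081]
Dependents (band 0–9 + band 40+) = 4092 + 12081 = 16173; working-age = 15559; ratio = 16173/15559 × 100 = 103.9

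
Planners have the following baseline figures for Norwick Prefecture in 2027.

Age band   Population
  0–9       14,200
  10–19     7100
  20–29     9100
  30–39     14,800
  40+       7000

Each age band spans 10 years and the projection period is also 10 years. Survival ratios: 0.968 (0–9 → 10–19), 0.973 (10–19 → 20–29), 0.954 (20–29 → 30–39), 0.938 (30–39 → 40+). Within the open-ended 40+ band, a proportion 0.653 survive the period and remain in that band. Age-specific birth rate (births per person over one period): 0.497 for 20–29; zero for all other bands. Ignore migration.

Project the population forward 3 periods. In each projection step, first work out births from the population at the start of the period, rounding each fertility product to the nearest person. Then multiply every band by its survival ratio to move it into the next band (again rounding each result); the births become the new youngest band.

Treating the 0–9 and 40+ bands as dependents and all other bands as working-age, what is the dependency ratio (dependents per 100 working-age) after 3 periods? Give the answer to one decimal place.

(Groups numbered youngest = 1 to oldest = 5.)
Period 1:
Births: 9100 * 0.497 = 4523
Group 2: 14200 * 0.968 = 13746
Group 3: 7100 * 0.973 = 6908
Group 4: 9100 * 0.954 = 8681
Group 5: 14800 * 0.938 + 7000 * 0.653 = 13882 + 4571 = 18453
Population now: 0–9=4523, 10–19=13746, 20–29=6908, 30–39=8681, 40+=18453
Period 2:
Births: 6908 * 0.497 = 3433
Group 2: 4523 * 0.968 = 4378
Group 3: 13746 * 0.973 = 13375
Group 4: 6908 * 0.954 = 6590
Group 5: 8681 * 0.938 + 18453 * 0.653 = 8143 + 12050 = 20193
Population now: 0–9=3433, 10–19=4378, 20–29=13375, 30–39=6590, 40+=20193
Period 3:
Births: 13375 * 0.497 = 6647
Group 2: 3433 * 0.968 = 3323
Group 3: 4378 * 0.973 = 4260
Group 4: 13375 * 0.954 = 12760
Group 5: 6590 * 0.938 + 20193 * 0.653 = 6181 + 13186 = 19367
Population now: 0–9=6647, 10–19=3323, 20–29=4260, 30–39=12760, 40+=19367
Dependents (band 0–9 + band 40+) = 6647 + 19367 = 26014; working-age = 20343; ratio = 26014/20343 × 100 = 127.9

127.9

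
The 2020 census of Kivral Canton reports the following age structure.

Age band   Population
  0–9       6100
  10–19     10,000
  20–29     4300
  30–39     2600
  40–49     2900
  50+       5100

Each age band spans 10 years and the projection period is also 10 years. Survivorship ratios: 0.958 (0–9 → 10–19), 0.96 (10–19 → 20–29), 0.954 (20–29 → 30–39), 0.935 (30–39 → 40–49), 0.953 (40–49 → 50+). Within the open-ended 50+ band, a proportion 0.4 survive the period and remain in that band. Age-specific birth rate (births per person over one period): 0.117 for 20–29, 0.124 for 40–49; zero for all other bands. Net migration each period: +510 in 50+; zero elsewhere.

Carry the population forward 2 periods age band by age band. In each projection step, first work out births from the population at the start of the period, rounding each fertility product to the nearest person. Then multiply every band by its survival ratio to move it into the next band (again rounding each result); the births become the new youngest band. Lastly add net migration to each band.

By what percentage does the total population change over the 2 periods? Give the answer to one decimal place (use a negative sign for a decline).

Period 1:
Births: 4300 * 0.117 = 503  |  2900 * 0.124 = 360 — total 863
10–19: 6100 * 0.958 = 5844
20–29: 10000 * 0.96 = 9600
30–39: 4300 * 0.954 = 4102
40–49: 2600 * 0.935 = 2431
50+: 2900 * 0.953 + 5100 * 0.4 = 2764 + 2040 = 4804
Net migration: 50+ + 510 → 5314
End of period: [863, 5844, 9600, 4102, 2431, 5314]
Period 2:
Births: 9600 * 0.117 = 1123  |  2431 * 0.124 = 301 — total 1424
10–19: 863 * 0.958 = 827
20–29: 5844 * 0.96 = 5610
30–39: 9600 * 0.954 = 9158
40–49: 4102 * 0.935 = 3835
50+: 2431 * 0.953 + 5314 * 0.4 = 2317 + 2126 = 4443
Net migration: 50+ + 510 → 4953
End of period: [1424, 827, 5610, 9158, 3835, 4953]
Total: 31000 → 25807; change = -5193; percentage change = -16.8%

-16.8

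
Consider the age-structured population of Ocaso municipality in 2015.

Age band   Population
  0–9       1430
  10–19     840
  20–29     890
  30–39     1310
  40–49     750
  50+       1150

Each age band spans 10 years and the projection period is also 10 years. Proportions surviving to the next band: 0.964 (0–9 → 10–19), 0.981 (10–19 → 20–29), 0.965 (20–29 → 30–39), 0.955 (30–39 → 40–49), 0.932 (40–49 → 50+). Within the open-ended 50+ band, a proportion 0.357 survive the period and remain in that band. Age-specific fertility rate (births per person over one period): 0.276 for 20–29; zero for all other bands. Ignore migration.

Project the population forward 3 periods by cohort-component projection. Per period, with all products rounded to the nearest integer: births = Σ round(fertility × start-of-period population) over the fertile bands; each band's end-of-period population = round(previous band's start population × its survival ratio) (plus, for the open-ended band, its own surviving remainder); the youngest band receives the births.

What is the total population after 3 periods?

4211

[period 1]
Births: 890 * 0.276 = 246
10–19: 1430 * 0.964 = 1379
20–29: 840 * 0.981 = 824
30–39: 890 * 0.965 = 859
40–49: 1310 * 0.955 = 1251
50+: 750 * 0.932 + 1150 * 0.357 = 699 + 411 = 1110
→ [246, 1379, 824, 859, 1251, 1110]
[period 2]
Births: 824 * 0.276 = 227
10–19: 246 * 0.964 = 237
20–29: 1379 * 0.981 = 1353
30–39: 824 * 0.965 = 795
40–49: 859 * 0.955 = 820
50+: 1251 * 0.932 + 1110 * 0.357 = 1166 + 396 = 1562
→ [227, 237, 1353, 795, 820, 1562]
[period 3]
Births: 1353 * 0.276 = 373
10–19: 227 * 0.964 = 219
20–29: 237 * 0.981 = 232
30–39: 1353 * 0.965 = 1306
40–49: 795 * 0.955 = 759
50+: 820 * 0.932 + 1562 * 0.357 = 764 + 558 = 1322
→ [373, 219, 232, 1306, 759, 1322]
Total after period 3: 373 + 219 + 232 + 1306 + 759 + 1322 = 4211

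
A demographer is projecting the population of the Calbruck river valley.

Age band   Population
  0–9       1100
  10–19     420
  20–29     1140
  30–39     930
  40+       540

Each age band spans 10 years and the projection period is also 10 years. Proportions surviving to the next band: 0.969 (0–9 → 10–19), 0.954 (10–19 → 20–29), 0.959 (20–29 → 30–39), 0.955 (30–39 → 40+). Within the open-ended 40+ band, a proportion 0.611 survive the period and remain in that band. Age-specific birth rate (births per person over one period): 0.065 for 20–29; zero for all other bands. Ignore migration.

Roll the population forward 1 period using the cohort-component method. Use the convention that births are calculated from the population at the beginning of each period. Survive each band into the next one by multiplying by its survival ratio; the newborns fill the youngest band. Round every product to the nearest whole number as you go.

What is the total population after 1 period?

— Period 1 —
Births: 1140 × 0.065 = 74
10–19: 1100 × 0.969 = 1066
20–29: 420 × 0.954 = 401
30–39: 1140 × 0.959 = 1093
40+: 930 × 0.955 + 540 × 0.611 = 888 + 330 = 1218
Population now: 0–9=74, 10–19=1066, 20–29=401, 30–39=1093, 40+=1218
Total after period 1: 74 + 1066 + 401 + 1093 + 1218 = 3852

3852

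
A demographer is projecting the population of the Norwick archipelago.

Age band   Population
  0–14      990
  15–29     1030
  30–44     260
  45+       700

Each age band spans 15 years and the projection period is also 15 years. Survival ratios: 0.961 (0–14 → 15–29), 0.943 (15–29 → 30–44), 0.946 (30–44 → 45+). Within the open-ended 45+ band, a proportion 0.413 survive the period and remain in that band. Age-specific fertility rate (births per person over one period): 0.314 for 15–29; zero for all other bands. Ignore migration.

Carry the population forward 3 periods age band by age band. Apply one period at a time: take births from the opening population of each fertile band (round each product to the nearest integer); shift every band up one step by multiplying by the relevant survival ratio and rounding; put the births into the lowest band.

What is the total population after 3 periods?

1996

Call the groups 1 to 4, youngest first.
[period 1]
Births: 1030 * 0.314 = 323
Group 2: 990 * 0.961 = 951
Group 3: 1030 * 0.943 = 971
Group 4: 260 * 0.946 + 700 * 0.413 = 246 + 289 = 535
End of period: [323, 951, 971, 535]
[period 2]
Births: 951 * 0.314 = 299
Group 2: 323 * 0.961 = 310
Group 3: 951 * 0.943 = 897
Group 4: 971 * 0.946 + 535 * 0.413 = 919 + 221 = 1140
End of period: [299, 310, 897, 1140]
[period 3]
Births: 310 * 0.314 = 97
Group 2: 299 * 0.961 = 287
Group 3: 310 * 0.943 = 292
Group 4: 897 * 0.946 + 1140 * 0.413 = 849 + 471 = 1320
End of period: [97, 287, 292, 1320]
Total after period 3: 97 + 287 + 292 + 1320 = 1996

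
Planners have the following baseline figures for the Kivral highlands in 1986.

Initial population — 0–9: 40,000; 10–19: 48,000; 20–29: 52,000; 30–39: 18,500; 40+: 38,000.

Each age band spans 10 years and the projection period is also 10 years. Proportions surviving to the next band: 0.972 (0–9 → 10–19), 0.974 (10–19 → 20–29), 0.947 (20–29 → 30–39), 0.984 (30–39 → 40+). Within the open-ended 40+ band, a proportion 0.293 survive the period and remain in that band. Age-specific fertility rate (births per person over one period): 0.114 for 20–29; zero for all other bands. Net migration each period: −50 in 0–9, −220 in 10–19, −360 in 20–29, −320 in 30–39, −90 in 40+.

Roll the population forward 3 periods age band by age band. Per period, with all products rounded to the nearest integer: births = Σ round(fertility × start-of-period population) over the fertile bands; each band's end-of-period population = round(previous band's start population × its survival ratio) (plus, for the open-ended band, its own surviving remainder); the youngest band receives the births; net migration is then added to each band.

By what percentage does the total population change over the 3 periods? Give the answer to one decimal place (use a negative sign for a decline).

Call the bands 1 to 5, youngest first.
Period 1:
Births: 52000 × 0.114 = 5928
Band 2: 40000 × 0.972 = 38880
Band 3: 48000 × 0.974 = 46752
Band 4: 52000 × 0.947 = 49244
Band 5: 18500 × 0.984 + 38000 × 0.293 = 18204 + 11134 = 29338
Net migration: Band 1 − 50 → 5878; Band 2 − 220 → 38660; Band 3 − 360 → 46392; Band 4 − 320 → 48924; Band 5 − 90 → 29248
Population now: 0–9=5878, 10–19=38660, 20–29=46392, 30–39=48924, 40+=29248
Period 2:
Births: 46392 × 0.114 = 5289
Band 2: 5878 × 0.972 = 5713
Band 3: 38660 × 0.974 = 37655
Band 4: 46392 × 0.947 = 43933
Band 5: 48924 × 0.984 + 29248 × 0.293 = 48141 + 8570 = 56711
Net migration: Band 1 − 50 → 5239; Band 2 − 220 → 5493; Band 3 − 360 → 37295; Band 4 − 320 → 43613; Band 5 − 90 → 56621
Population now: 0–9=5239, 10–19=5493, 20–29=37295, 30–39=43613, 40+=56621
Period 3:
Births: 37295 × 0.114 = 4252
Band 2: 5239 × 0.972 = 5092
Band 3: 5493 × 0.974 = 5350
Band 4: 37295 × 0.947 = 35318
Band 5: 43613 × 0.984 + 56621 × 0.293 = 42915 + 16590 = 59505
Net migration: Band 1 − 50 → 4202; Band 2 − 220 → 4872; Band 3 − 360 → 4990; Band 4 − 320 → 34998; Band 5 − 90 → 59415
Population now: 0–9=4202, 10–19=4872, 20–29=4990, 30–39=34998, 40+=59415
Total: 196500 → 108477; change = -88023; percentage change = -44.8%

-44.8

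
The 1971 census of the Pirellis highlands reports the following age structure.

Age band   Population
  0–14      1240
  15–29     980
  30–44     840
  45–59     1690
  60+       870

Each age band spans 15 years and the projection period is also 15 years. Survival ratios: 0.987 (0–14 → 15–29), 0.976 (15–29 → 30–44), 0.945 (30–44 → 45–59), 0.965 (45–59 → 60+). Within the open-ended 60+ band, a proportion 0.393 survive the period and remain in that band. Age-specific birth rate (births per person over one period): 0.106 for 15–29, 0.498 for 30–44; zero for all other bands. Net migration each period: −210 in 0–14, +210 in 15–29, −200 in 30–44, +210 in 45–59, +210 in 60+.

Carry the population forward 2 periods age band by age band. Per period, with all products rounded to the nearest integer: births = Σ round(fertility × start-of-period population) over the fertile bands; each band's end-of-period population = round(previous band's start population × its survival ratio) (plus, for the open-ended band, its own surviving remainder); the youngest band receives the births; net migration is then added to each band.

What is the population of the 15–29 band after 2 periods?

(Groups numbered youngest = 1 to oldest = 5.)
After projecting period 1:
Births: 980 × 0.106 = 104  |  840 × 0.498 = 418 ⇒ total 522
Group 2: 1240 × 0.987 = 1224
Group 3: 980 × 0.976 = 956
Group 4: 840 × 0.945 = 794
Group 5: 1690 × 0.965 + 870 × 0.393 = 1631 + 342 = 1973
Net migration: Group 1 − 210 → 312; Group 2 + 210 → 1434; Group 3 − 200 → 756; Group 4 + 210 → 1004; Group 5 + 210 → 2183
Population now: 0–14=312, 15–29=1434, 30–44=756, 45–59=1004, 60+=2183
After projecting period 2:
Births: 1434 × 0.106 = 152  |  756 × 0.498 = 376 ⇒ total 528
Group 2: 312 × 0.987 = 308
Group 3: 1434 × 0.976 = 1400
Group 4: 756 × 0.945 = 714
Group 5: 1004 × 0.965 + 2183 × 0.393 = 969 + 858 = 1827
Net migration: Group 1 − 210 → 318; Group 2 + 210 → 518; Group 3 − 200 → 1200; Group 4 + 210 → 924; Group 5 + 210 → 2037
Population now: 0–14=318, 15–29=518, 30–44=1200, 45–59=924, 60+=2037

518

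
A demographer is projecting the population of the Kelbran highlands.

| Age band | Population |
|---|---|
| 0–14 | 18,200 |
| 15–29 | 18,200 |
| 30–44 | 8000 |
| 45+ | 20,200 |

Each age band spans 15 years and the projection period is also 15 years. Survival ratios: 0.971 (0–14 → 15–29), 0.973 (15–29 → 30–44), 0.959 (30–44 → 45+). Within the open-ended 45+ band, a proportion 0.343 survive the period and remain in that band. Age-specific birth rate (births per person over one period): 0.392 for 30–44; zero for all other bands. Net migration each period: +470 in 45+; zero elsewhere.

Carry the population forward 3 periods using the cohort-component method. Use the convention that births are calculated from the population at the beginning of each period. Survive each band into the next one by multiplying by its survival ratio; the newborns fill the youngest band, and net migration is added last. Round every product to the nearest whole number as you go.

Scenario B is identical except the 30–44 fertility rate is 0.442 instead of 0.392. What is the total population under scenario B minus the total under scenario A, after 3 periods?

2096

Let band 1 be 0–14 through band 4 = 45+.
— Period 1 —
Births: 8000 × 0.392 = 3136
Band 2: 18200 × 0.971 = 17672
Band 3: 18200 × 0.973 = 17709
Band 4: 8000 × 0.959 + 20200 × 0.343 = 7672 + 6929 = 14601
Net migration: Band 4 + 470 → 15071
End of period: [3136, 17672, 17709, 15071]
— Period 2 —
Births: 17709 × 0.392 = 6942
Band 2: 3136 × 0.971 = 3045
Band 3: 17672 × 0.973 = 17195
Band 4: 17709 × 0.959 + 15071 × 0.343 = 16983 + 5169 = 22152
Net migration: Band 4 + 470 → 22622
End of period: [6942, 3045, 17195, 22622]
— Period 3 —
Births: 17195 × 0.392 = 6740
Band 2: 6942 × 0.971 = 6741
Band 3: 3045 × 0.973 = 2963
Band 4: 17195 × 0.959 + 22622 × 0.343 = 16490 + 7759 = 24249
Net migration: Band 4 + 470 → 24719
End of period: [6740, 6741, 2963, 24719]
Scenario A total after 3 periods: 41163
Scenario B projection —
— Period 1 —
Births: 8000 × 0.442 = 3536
Band 2: 18200 × 0.971 = 17672
Band 3: 18200 × 0.973 = 17709
Band 4: 8000 × 0.959 + 20200 × 0.343 = 7672 + 6929 = 14601
Net migration: Band 4 + 470 → 15071
End of period: [3536, 17672, 17709, 15071]
— Period 2 —
Births: 17709 × 0.442 = 7827
Band 2: 3536 × 0.971 = 3433
Band 3: 17672 × 0.973 = 17195
Band 4: 17709 × 0.959 + 15071 × 0.343 = 16983 + 5169 = 22152
Net migration: Band 4 + 470 → 22622
End of period: [7827, 3433, 17195, 22622]
— Period 3 —
Births: 17195 × 0.442 = 7600
Band 2: 7827 × 0.971 = 7600
Band 3: 3433 × 0.973 = 3340
Band 4: 17195 × 0.959 + 22622 × 0.343 = 16490 + 7759 = 24249
Net migration: Band 4 + 470 → 24719
End of period: [7600, 7600, 3340, 24719]
Scenario B total after 3 periods: 43259
Difference B − A = 43259 − 41163 = 2096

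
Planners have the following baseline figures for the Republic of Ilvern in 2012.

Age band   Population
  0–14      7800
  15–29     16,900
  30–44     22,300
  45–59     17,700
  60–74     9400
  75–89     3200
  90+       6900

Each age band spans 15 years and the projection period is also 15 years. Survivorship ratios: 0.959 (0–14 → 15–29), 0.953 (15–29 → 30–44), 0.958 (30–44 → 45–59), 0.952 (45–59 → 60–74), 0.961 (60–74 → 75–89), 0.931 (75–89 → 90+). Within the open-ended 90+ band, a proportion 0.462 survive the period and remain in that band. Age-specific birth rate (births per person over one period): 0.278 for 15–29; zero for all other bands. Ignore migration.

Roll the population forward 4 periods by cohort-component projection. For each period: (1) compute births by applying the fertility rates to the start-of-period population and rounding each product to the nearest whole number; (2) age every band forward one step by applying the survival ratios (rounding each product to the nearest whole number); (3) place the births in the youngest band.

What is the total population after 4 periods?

Let band 1 be 0–14 through band 7 = 90+.
Period 1:
Births: 16900 × 0.278 = 4698
Band 2: 7800 × 0.959 = 7480
Band 3: 16900 × 0.953 = 16106
Band 4: 22300 × 0.958 = 21363
Band 5: 17700 × 0.952 = 16850
Band 6: 9400 × 0.961 = 9033
Band 7: 3200 × 0.931 + 6900 × 0.462 = 2979 + 3188 = 6167
Giving 4698 / 7480 / 16106 / 21363 / 16850 / 9033 / 6167.
Period 2:
Births: 7480 × 0.278 = 2079
Band 2: 4698 × 0.959 = 4505
Band 3: 7480 × 0.953 = 7128
Band 4: 16106 × 0.958 = 15430
Band 5: 21363 × 0.952 = 20338
Band 6: 16850 × 0.961 = 16193
Band 7: 9033 × 0.931 + 6167 × 0.462 = 8410 + 2849 = 11259
Giving 2079 / 4505 / 7128 / 15430 / 20338 / 16193 / 11259.
Period 3:
Births: 4505 × 0.278 = 1252
Band 2: 2079 × 0.959 = 1994
Band 3: 4505 × 0.953 = 4293
Band 4: 7128 × 0.958 = 6829
Band 5: 15430 × 0.952 = 14689
Band 6: 20338 × 0.961 = 19545
Band 7: 16193 × 0.931 + 11259 × 0.462 = 15076 + 5202 = 20278
Giving 1252 / 1994 / 4293 / 6829 / 14689 / 19545 / 20278.
Period 4:
Births: 1994 × 0.278 = 554
Band 2: 1252 × 0.959 = 1201
Band 3: 1994 × 0.953 = 1900
Band 4: 4293 × 0.958 = 4113
Band 5: 6829 × 0.952 = 6501
Band 6: 14689 × 0.961 = 14116
Band 7: 19545 × 0.931 + 20278 × 0.462 = 18196 + 9368 = 27564
Giving 554 / 1201 / 1900 / 4113 / 6501 / 14116 / 27564.
Total after period 4: 554 + 1201 + 1900 + 4113 + 6501 + 14116 + 27564 = 55949

55949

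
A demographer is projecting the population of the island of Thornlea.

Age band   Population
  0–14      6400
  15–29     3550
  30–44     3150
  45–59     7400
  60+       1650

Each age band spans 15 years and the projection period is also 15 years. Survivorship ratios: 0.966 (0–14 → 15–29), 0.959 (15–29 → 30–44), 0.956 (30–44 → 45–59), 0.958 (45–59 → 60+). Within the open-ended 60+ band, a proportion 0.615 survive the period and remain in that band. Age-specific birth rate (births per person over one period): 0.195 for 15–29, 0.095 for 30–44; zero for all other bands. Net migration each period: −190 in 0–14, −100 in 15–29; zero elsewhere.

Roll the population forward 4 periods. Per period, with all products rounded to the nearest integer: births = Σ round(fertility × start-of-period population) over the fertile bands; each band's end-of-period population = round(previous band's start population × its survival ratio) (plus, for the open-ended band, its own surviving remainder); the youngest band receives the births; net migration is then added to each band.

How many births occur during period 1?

— Period 1 —
Births: 3550 × 0.195 = 692, 3150 × 0.095 = 299 → total 991
15–29: 6400 × 0.966 = 6182
30–44: 3550 × 0.959 = 3404
45–59: 3150 × 0.956 = 3011
60+: 7400 × 0.958 + 1650 × 0.615 = 7089 + 1015 = 8104
Net migration: 0–14 − 190 → 801; 15–29 − 100 → 6082
Giving 801 / 6082 / 3404 / 3011 / 8104.

991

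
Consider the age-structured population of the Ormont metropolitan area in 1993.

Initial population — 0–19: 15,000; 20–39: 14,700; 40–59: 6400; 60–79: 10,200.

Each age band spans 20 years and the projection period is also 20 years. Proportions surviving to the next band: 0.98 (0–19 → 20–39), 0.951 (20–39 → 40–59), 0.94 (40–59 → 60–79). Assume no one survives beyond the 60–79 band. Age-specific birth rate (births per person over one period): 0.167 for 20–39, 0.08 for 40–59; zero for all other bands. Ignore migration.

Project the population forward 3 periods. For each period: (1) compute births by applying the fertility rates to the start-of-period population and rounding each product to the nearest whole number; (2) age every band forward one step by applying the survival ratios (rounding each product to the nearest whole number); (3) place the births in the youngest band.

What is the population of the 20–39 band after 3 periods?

3502

Period 1.
Births: 14700 × 0.167 = 2455 ; 6400 × 0.08 = 512 → total 2967
20–39: 15000 × 0.98 = 14700
40–59: 14700 × 0.951 = 13980
60–79: 6400 × 0.94 = 6016
Giving 2967 / 14700 / 13980 / 6016.
Period 2.
Births: 14700 × 0.167 = 2455 ; 13980 × 0.08 = 1118 → total 3573
20–39: 2967 × 0.98 = 2908
40–59: 14700 × 0.951 = 13980
60–79: 13980 × 0.94 = 13141
Giving 3573 / 2908 / 13980 / 13141.
Period 3.
Births: 2908 × 0.167 = 486 ; 13980 × 0.08 = 1118 → total 1604
20–39: 3573 × 0.98 = 3502
40–59: 2908 × 0.951 = 2766
60–79: 13980 × 0.94 = 13141
Giving 1604 / 3502 / 2766 / 13141.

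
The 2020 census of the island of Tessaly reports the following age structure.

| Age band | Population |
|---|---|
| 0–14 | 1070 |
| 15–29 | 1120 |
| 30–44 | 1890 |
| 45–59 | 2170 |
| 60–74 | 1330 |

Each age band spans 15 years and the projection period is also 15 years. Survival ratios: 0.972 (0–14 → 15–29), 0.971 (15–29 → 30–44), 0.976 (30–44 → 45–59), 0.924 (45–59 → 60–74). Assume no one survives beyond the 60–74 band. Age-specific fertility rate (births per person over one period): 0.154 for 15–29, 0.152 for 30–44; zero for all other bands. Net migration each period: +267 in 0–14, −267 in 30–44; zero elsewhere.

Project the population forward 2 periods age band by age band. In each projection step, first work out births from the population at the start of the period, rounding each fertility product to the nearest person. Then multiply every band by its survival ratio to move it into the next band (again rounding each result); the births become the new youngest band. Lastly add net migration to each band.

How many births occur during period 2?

Period 1.
Births: 1120 × 0.154 = 172 ; 1890 × 0.152 = 287 → total 459
15–29: 1070 × 0.972 = 1040
30–44: 1120 × 0.971 = 1088
45–59: 1890 × 0.976 = 1845
60–74: 2170 × 0.924 = 2005
Net migration: 0–14 + 267 → 726; 30–44 − 267 → 821
End of period: [726, 1040, 821, 1845, 2005]
Period 2.
Births: 1040 × 0.154 = 160 ; 821 × 0.152 = 125 → total 285
15–29: 726 × 0.972 = 706
30–44: 1040 × 0.971 = 1010
45–59: 821 × 0.976 = 801
60–74: 1845 × 0.924 = 1705
Net migration: 0–14 + 267 → 552; 30–44 − 267 → 743
End of period: [552, 706, 743, 801, 1705]

285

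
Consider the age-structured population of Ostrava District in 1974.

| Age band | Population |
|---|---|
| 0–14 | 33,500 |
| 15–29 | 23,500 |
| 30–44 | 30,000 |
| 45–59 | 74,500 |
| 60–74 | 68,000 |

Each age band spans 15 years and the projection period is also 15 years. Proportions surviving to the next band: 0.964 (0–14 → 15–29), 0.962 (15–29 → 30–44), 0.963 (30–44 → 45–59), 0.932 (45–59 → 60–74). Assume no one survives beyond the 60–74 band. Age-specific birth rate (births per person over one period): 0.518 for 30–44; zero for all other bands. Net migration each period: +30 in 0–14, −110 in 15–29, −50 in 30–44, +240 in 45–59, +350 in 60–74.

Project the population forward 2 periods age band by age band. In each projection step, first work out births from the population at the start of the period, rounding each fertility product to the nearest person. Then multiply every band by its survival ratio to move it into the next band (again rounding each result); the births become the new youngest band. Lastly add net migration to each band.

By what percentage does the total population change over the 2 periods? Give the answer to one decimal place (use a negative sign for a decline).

-53.4

Numbering the groups 1..5 from youngest to oldest:
— Period 1 —
Births: 30000 × 0.518 = 15540
Group 2: 33500 × 0.964 = 32294
Group 3: 23500 × 0.962 = 22607
Group 4: 30000 × 0.963 = 28890
Group 5: 74500 × 0.932 = 69434
Net migration: Group 1 + 30 → 15570; Group 2 − 110 → 32184; Group 3 − 50 → 22557; Group 4 + 240 → 29130; Group 5 + 350 → 69784
Population now: 0–14=15570, 15–29=32184, 30–44=22557, 45–59=29130, 60–74=69784
— Period 2 —
Births: 22557 × 0.518 = 11685
Group 2: 15570 × 0.964 = 15009
Group 3: 32184 × 0.962 = 30961
Group 4: 22557 × 0.963 = 21722
Group 5: 29130 × 0.932 = 27149
Net migration: Group 1 + 30 → 11715; Group 2 − 110 → 14899; Group 3 − 50 → 30911; Group 4 + 240 → 21962; Group 5 + 350 → 27499
Population now: 0–14=11715, 15–29=14899, 30–44=30911, 45–59=21962, 60–74=27499
Total: 229500 → 106986; change = -122514; percentage change = -53.4%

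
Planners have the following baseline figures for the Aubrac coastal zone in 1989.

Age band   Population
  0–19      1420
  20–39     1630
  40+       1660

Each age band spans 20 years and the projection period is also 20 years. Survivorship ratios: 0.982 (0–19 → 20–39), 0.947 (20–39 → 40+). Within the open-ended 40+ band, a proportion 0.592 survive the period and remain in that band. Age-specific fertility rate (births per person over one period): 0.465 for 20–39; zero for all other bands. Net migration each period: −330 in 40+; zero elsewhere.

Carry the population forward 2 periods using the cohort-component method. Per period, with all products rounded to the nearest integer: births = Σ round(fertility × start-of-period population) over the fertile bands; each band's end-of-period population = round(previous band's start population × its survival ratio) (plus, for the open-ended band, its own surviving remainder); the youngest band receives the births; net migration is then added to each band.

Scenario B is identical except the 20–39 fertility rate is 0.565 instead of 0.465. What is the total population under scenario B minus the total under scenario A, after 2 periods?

300

Period 1:
Births: 1630 * 0.465 = 758
20–39: 1420 * 0.982 = 1394
40+: 1630 * 0.947 + 1660 * 0.592 = 1544 + 983 = 2527
Net migration: 40+ − 330 → 2197
Giving 758 / 1394 / 2197.
Period 2:
Births: 1394 * 0.465 = 648
20–39: 758 * 0.982 = 744
40+: 1394 * 0.947 + 2197 * 0.592 = 1320 + 1301 = 2621
Net migration: 40+ − 330 → 2291
Giving 648 / 744 / 2291.
Scenario A total after 2 periods: 3683
Scenario B projection —
Period 1:
Births: 1630 * 0.565 = 921
20–39: 1420 * 0.982 = 1394
40+: 1630 * 0.947 + 1660 * 0.592 = 1544 + 983 = 2527
Net migration: 40+ − 330 → 2197
Giving 921 / 1394 / 2197.
Period 2:
Births: 1394 * 0.565 = 788
20–39: 921 * 0.982 = 904
40+: 1394 * 0.947 + 2197 * 0.592 = 1320 + 1301 = 2621
Net migration: 40+ − 330 → 2291
Giving 788 / 904 / 2291.
Scenario B total after 2 periods: 3983
Difference B − A = 3983 − 3683 = 300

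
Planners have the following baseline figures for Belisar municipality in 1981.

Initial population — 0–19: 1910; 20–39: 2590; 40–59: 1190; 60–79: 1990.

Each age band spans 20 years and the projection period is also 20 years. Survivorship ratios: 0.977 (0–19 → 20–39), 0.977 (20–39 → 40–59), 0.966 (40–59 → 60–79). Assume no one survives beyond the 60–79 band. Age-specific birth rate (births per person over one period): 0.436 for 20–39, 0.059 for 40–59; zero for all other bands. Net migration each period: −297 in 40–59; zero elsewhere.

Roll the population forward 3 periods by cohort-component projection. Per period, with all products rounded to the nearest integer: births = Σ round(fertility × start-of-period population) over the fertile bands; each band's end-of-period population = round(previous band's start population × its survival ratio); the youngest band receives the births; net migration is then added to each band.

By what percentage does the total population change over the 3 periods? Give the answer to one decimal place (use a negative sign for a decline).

-49.9

Period 1.
Births: 2590 × 0.436 = 1129 ; 1190 × 0.059 = 70 → total 1199
20–39: 1910 × 0.977 = 1866
40–59: 2590 × 0.977 = 2530
60–79: 1190 × 0.966 = 1150
Net migration: 40–59 − 297 → 2233
→ [1199, 1866, 2233, 1150]
Period 2.
Births: 1866 × 0.436 = 814 ; 2233 × 0.059 = 132 → total 946
20–39: 1199 × 0.977 = 1171
40–59: 1866 × 0.977 = 1823
60–79: 2233 × 0.966 = 2157
Net migration: 40–59 − 297 → 1526
→ [946, 1171, 1526, 2157]
Period 3.
Births: 1171 × 0.436 = 511 ; 1526 × 0.059 = 90 → total 601
20–39: 946 × 0.977 = 924
40–59: 1171 × 0.977 = 1144
60–79: 1526 × 0.966 = 1474
Net migration: 40–59 − 297 → 847
→ [601, 924, 847, 1474]
Total: 7680 → 3846; change = -3834; percentage change = -49.9%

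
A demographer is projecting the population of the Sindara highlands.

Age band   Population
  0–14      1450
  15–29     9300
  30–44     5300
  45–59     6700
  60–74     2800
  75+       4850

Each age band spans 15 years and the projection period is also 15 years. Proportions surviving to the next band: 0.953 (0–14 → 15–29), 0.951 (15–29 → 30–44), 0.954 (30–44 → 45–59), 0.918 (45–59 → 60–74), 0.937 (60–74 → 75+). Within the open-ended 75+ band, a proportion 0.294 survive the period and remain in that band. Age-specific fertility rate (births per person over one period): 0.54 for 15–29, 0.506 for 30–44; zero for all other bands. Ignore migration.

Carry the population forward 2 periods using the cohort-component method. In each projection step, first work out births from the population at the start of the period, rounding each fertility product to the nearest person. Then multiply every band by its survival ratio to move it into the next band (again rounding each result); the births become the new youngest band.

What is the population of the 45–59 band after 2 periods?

Period 1:
Births: 9300 × 0.54 = 5022 ; 5300 × 0.506 = 2682 → 7704
15–29: 1450 × 0.953 = 1382
30–44: 9300 × 0.951 = 8844
45–59: 5300 × 0.954 = 5056
60–74: 6700 × 0.918 = 6151
75+: 2800 × 0.937 + 4850 × 0.294 = 2624 + 1426 = 4050
Giving 7704 / 1382 / 8844 / 5056 / 6151 / 4050.
Period 2:
Births: 1382 × 0.54 = 746 ; 8844 × 0.506 = 4475 → 5221
15–29: 7704 × 0.953 = 7342
30–44: 1382 × 0.951 = 1314
45–59: 8844 × 0.954 = 8437
60–74: 5056 × 0.918 = 4641
75+: 6151 × 0.937 + 4050 × 0.294 = 5763 + 1191 = 6954
Giving 5221 / 7342 / 1314 / 8437 / 4641 / 6954.

8437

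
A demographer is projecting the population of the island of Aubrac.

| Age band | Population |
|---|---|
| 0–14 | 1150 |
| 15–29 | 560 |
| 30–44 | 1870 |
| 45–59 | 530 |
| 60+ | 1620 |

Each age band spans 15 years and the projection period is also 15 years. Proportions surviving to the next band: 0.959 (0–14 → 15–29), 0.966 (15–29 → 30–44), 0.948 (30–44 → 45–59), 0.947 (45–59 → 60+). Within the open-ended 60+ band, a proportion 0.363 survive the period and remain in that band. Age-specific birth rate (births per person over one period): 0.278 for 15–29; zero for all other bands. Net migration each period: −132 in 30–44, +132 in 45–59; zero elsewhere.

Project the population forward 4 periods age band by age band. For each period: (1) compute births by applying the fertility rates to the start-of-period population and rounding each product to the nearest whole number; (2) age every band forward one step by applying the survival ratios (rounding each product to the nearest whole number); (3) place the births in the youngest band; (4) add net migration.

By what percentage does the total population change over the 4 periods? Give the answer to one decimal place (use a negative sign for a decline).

-67.7

Call the bands 1 to 5, youngest first.
Period 1.
Births: 560 × 0.278 = 156
Band 2: 1150 × 0.959 = 1103
Band 3: 560 × 0.966 = 541
Band 4: 1870 × 0.948 = 1773
Band 5: 530 × 0.947 + 1620 × 0.363 = 502 + 588 = 1090
Net migration: Band 3 − 132 → 409; Band 4 + 132 → 1905
Giving 156 / 1103 / 409 / 1905 / 1090.
Period 2.
Births: 1103 × 0.278 = 307
Band 2: 156 × 0.959 = 150
Band 3: 1103 × 0.966 = 1065
Band 4: 409 × 0.948 = 388
Band 5: 1905 × 0.947 + 1090 × 0.363 = 1804 + 396 = 2200
Net migration: Band 3 − 132 → 933; Band 4 + 132 → 520
Giving 307 / 150 / 933 / 520 / 2200.
Period 3.
Births: 150 × 0.278 = 42
Band 2: 307 × 0.959 = 294
Band 3: 150 × 0.966 = 145
Band 4: 933 × 0.948 = 884
Band 5: 520 × 0.947 + 2200 × 0.363 = 492 + 799 = 1291
Net migration: Band 3 − 132 → 13; Band 4 + 132 → 1016
Giving 42 / 294 / 13 / 1016 / 1291.
Period 4.
Births: 294 × 0.278 = 82
Band 2: 42 × 0.959 = 40
Band 3: 294 × 0.966 = 284
Band 4: 13 × 0.948 = 12
Band 5: 1016 × 0.947 + 1291 × 0.363 = 962 + 469 = 1431
Net migration: Band 3 − 132 → 152; Band 4 + 132 → 144
Giving 82 / 40 / 152 / 144 / 1431.
Total: 5730 → 1849; change = -3881; percentage change = -67.7%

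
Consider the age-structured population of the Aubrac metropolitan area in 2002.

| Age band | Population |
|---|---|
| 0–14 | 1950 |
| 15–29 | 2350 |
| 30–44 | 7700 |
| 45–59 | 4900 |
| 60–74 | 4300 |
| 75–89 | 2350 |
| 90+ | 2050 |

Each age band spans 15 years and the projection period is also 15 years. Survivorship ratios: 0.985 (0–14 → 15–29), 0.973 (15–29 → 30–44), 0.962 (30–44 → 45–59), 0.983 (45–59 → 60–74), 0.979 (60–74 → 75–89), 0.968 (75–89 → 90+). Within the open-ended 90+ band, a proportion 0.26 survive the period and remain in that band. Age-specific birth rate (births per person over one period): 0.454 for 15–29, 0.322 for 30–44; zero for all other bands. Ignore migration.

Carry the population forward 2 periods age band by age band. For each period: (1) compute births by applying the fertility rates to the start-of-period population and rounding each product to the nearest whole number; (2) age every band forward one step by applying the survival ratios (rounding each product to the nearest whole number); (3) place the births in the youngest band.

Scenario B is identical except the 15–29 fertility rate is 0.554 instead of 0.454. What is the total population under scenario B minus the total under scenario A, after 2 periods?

423

(Groups numbered youngest = 1 to oldest = 7.)
Period 1.
Births: 2350 × 0.454 = 1067 ; 7700 × 0.322 = 2479 → 3546
Group 2: 1950 × 0.985 = 1921
Group 3: 2350 × 0.973 = 2287
Group 4: 7700 × 0.962 = 7407
Group 5: 4900 × 0.983 = 4817
Group 6: 4300 × 0.979 = 4210
Group 7: 2350 × 0.968 + 2050 × 0.26 = 2275 + 533 = 2808
→ [3546, 1921, 2287, 7407, 4817, 4210, 2808]
Period 2.
Births: 1921 × 0.454 = 872 ; 2287 × 0.322 = 736 → 1608
Group 2: 3546 × 0.985 = 3493
Group 3: 1921 × 0.973 = 1869
Group 4: 2287 × 0.962 = 2200
Group 5: 7407 × 0.983 = 7281
Group 6: 4817 × 0.979 = 4716
Group 7: 4210 × 0.968 + 2808 × 0.26 = 4075 + 730 = 4805
→ [1608, 3493, 1869, 2200, 7281, 4716, 4805]
Scenario A total after 2 periods: 25972
Scenario B projection —
Period 1.
Births: 2350 × 0.554 = 1302 ; 7700 × 0.322 = 2479 → 3781
Group 2: 1950 × 0.985 = 1921
Group 3: 2350 × 0.973 = 2287
Group 4: 7700 × 0.962 = 7407
Group 5: 4900 × 0.983 = 4817
Group 6: 4300 × 0.979 = 4210
Group 7: 2350 × 0.968 + 2050 × 0.26 = 2275 + 533 = 2808
→ [3781, 1921, 2287, 7407, 4817, 4210, 2808]
Period 2.
Births: 1921 × 0.554 = 1064 ; 2287 × 0.322 = 736 → 1800
Group 2: 3781 × 0.985 = 3724
Group 3: 1921 × 0.973 = 1869
Group 4: 2287 × 0.962 = 2200
Group 5: 7407 × 0.983 = 7281
Group 6: 4817 × 0.979 = 4716
Group 7: 4210 × 0.968 + 2808 × 0.26 = 4075 + 730 = 4805
→ [1800, 3724, 1869, 2200, 7281, 4716, 4805]
Scenario B total after 2 periods: 26395
Difference B − A = 26395 − 25972 = 423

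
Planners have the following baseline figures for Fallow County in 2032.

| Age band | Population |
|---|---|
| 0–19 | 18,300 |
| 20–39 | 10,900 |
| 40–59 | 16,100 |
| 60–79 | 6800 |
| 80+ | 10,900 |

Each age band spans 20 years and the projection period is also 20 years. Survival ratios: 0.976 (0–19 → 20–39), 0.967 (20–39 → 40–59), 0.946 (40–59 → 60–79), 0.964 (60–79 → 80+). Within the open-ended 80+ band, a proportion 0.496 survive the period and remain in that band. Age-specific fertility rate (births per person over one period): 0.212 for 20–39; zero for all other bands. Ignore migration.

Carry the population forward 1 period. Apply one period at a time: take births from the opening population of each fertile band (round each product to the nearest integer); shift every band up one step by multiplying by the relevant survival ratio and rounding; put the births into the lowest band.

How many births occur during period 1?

Period 1:
Births: 10900 × 0.212 = 2311
20–39: 18300 × 0.976 = 17861
40–59: 10900 × 0.967 = 10540
60–79: 16100 × 0.946 = 15231
80+: 6800 × 0.964 + 10900 × 0.496 = 6555 + 5406 = 11961
End of period: [2311, 17861, 10540, 15231, 11961]

2311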